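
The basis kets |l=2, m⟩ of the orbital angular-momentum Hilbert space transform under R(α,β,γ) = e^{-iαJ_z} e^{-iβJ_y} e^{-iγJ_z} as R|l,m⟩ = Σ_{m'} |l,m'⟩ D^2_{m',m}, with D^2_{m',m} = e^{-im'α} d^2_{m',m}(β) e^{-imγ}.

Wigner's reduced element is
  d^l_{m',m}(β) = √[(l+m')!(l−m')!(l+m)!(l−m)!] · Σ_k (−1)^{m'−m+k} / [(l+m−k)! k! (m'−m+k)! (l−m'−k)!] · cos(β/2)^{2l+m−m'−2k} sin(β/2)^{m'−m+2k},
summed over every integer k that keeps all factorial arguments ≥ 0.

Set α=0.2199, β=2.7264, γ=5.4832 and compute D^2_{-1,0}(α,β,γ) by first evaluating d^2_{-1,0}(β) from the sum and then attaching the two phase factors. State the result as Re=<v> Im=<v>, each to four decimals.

Re=-0.4412 Im=-0.0986

First d^2_{-1,0}(β=2.7264), then the phase factors e^{-i(-1)α} and e^{-i(0)γ}:
Half-angle: c=0.206108, s=0.978529. N=√(1·6·2·2)=4.898979
k∈{1,2} keeps every argument non-negative
  k=1: (−1)^0·4.8990/(2)·0.2061^3·0.9785^1 = +0.020986
  k=2: (−1)^1·4.8990/(2)·0.2061^1·0.9785^3 = -0.473034
d^2_{-1,0}(2.7264) = +0.020986 -0.473034 = -0.452048
Attach z-rotation phases: D = e^{-i(-1)(0.2199)}·(-0.452048)·e^{-i(0)(5.4832)} = -0.441162-0.098606i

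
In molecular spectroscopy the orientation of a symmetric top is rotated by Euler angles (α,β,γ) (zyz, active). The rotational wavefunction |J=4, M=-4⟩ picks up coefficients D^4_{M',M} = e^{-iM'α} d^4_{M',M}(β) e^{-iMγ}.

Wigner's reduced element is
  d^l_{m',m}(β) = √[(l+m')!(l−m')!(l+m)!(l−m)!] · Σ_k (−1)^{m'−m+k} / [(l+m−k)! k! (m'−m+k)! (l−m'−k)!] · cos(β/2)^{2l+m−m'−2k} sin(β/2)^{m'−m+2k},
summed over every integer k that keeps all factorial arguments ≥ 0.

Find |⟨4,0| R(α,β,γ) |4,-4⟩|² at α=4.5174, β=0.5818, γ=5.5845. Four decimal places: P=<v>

D^4_{0,-4}(4.5174,0.5818,5.5845) = e^{-i·0·4.5174}·d^4_{0,-4}(0.5818)·e^{-i·-4·5.5845}. Compute d first:
With c≡cos(β/2)=0.957986 and s≡sin(β/2)=0.286815, N=[24·24·1·40320]^{1/2}=4819.161753
The bounds max(0,m−m')=0 and min(l+m,l−m')=0 give 1 term
  k=0: (−1)^4·4819.1618/(576)·0.9580^4·0.2868^4 = +0.047686
d^4_{0,-4}(0.5818) = +0.047686
|D^4_{0,-4}|² = |d^4_{0,-4}(β)|² = (+0.047686)² = 0.002274 (the z-rotation phases have unit modulus)

P=0.0023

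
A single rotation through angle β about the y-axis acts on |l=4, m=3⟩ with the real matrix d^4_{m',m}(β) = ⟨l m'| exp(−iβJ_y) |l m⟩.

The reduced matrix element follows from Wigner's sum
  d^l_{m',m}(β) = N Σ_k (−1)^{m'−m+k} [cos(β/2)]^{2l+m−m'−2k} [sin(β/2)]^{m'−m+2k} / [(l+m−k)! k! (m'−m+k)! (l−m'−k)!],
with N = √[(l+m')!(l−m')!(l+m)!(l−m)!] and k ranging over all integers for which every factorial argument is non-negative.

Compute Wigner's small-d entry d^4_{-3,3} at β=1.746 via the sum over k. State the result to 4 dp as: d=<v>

d^4_{-3,3}(β=1.746) via Wigner's sum:
Half-angle: c=0.642531, s=0.766260. N=√(1·5040·5040·1)=5040.000000
k∈{6,7} keeps every argument non-negative
  k=6: (−1)^0·5040.0000/(720)·0.6425^2·0.7663^6 = +0.584982
  k=7: (−1)^1·5040.0000/(5040)·0.6425^0·0.7663^8 = -0.118853
d^4_{-3,3}(1.746) = +0.584982 -0.118853 = +0.466129

d=0.4661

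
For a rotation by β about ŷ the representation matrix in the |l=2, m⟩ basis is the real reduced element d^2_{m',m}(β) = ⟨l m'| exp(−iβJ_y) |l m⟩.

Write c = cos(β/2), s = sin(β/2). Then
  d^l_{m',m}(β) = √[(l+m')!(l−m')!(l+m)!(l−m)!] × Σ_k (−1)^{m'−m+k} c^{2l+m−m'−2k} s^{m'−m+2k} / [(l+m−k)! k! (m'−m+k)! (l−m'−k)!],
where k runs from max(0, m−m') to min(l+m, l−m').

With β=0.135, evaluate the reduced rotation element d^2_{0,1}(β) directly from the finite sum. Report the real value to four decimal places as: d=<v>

d^2_{0,1}(β=0.135) via Wigner's sum:
Half-angle: c=0.997723, s=0.067449. N=√(2·2·6·1)=4.898979
k∈{1,2} keeps every argument non-negative
  k=1: (−1)^0·4.8990/(2)·0.9977^3·0.0674^1 = +0.164089
  k=2: (−1)^1·4.8990/(2)·0.9977^1·0.0674^3 = -0.000750
d^2_{0,1}(0.135) = +0.164089 -0.000750 = +0.163339

d=0.1633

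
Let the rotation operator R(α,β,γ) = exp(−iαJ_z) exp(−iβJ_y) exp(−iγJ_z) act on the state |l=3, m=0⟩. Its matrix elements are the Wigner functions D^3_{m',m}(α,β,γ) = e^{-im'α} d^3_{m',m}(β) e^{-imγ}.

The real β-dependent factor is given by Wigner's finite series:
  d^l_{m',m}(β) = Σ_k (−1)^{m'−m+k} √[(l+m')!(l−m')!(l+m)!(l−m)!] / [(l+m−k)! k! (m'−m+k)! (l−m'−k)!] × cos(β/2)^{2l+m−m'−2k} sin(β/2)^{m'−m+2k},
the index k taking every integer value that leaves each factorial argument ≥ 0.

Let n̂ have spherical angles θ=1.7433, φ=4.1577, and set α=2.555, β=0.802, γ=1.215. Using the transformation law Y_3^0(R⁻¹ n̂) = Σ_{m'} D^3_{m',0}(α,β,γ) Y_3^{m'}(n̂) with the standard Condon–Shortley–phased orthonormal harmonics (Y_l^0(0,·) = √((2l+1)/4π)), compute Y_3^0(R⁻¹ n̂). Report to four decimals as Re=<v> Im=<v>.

Re=0.1536 Im=0.0000

Need the full column D^3_{m',0} for m'=−3..3 at α=2.555, β=0.802, γ=1.215.
cos(β/2)=0.920671, sin(β/2)=0.390339
d^3_{-3,0}: single k=3 term ⇒ +0.207565;  D = +0.038993+0.203870i
d^3_{-2,0}: k∈[2..3] ⇒ +0.599602 -0.107780 = +0.491822;  D = +0.190442-0.453454i
d^3_{-1,0}: k∈[1..3] ⇒ +0.894449 -0.482339 +0.028901 = +0.441011;  D = -0.367288+0.244111i
d^3_{0,0}: k∈[0..3] ⇒ +0.609014 -0.985247 +0.177101 -0.003537 = -0.202669;  D = -0.202669+0.000000i
d^3_{1,0}: k∈[0..2] ⇒ -0.894449 +0.482339 -0.028901 = -0.441011;  D = +0.367288+0.244111i
d^3_{2,0}: k∈[0..1] ⇒ +0.599602 -0.107780 = +0.491822;  D = +0.190442+0.453454i
d^3_{3,0}: single k=0 term ⇒ -0.207565;  D = -0.038993+0.203870i
Y_3^{m'}(θ=1.7433,φ=4.1577) and Σ D·Y over m':
  (+0.0390+0.2039i)·(+0.3972+0.0372i)  (+0.1904-0.4535i)·(+0.0758+0.1524i)  (-0.3673+0.2441i)·(+0.1430-0.2308i)  (-0.2027+0.0000i)·(+0.1827+0.0000i)  (+0.3673+0.2441i)·(-0.1430-0.2308i)  (+0.1904+0.4535i)·(+0.0758-0.1524i)  (-0.0390+0.2039i)·(-0.3972+0.0372i)
Y_3^0(R⁻¹ n̂) = +0.153559+0.000000i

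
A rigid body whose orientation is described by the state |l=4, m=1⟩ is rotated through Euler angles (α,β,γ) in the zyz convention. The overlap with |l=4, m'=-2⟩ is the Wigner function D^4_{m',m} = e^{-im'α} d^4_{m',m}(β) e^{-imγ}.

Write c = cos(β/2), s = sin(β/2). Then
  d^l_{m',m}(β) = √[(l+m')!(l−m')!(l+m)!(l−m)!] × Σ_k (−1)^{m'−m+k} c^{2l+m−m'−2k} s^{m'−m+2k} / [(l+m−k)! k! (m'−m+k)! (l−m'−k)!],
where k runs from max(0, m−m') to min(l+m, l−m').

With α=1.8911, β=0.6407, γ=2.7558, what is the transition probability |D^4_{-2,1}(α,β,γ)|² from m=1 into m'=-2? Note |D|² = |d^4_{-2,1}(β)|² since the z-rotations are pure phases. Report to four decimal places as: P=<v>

Split into d^4_{-2,1}(β=0.6407) × two z-phases.
c=cos(0.6407/2)=0.949125, s=sin(0.6407/2)=0.314899; N=√[2·720·120·6]=1018.233765
The bounds max(0,m−m')=3 and min(l+m,l−m')=5 give 3 terms
  k=3: (−1)^0·1018.2338/(72)·0.9491^5·0.3149^3 = +0.340130
  k=4: (−1)^1·1018.2338/(48)·0.9491^3·0.3149^5 = -0.056161
  k=5: (−1)^2·1018.2338/(240)·0.9491^1·0.3149^7 = +0.001236
d^4_{-2,1}(0.6407) = +0.340130 -0.056161 +0.001236 = +0.285206
|D^4_{-2,1}|² = |d^4_{-2,1}(β)|² = (+0.285206)² = 0.081343 (the z-rotation phases have unit modulus)

P=0.0813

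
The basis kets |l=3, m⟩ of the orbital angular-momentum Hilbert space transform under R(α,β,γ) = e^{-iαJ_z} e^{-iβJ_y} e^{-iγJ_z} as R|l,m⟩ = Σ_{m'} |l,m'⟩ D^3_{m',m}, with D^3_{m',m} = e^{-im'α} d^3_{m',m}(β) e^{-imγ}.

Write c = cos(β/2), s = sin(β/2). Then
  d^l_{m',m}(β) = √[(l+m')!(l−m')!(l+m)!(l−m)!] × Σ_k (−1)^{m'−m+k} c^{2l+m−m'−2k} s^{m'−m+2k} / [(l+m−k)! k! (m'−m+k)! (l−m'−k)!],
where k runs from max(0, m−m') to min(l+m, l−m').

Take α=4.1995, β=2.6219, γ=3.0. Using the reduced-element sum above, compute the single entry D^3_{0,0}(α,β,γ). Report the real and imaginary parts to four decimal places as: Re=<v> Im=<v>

First d^3_{0,0}(β=2.6219), then the phase factors e^{-i(0)α} and e^{-i(0)γ}:
c=cos(2.6219/2)=0.256932, s=sin(2.6219/2)=0.966429; N=√[6·6·6·6]=36.000000
k: max(0,(0)−(0))=0 … min(3+(0),3−(0))=3
  k=0: (−1)^0·36.0000/(36)·0.2569^6·0.9664^0 = +0.000288
  k=1: (−1)^1·36.0000/(4)·0.2569^4·0.9664^2 = -0.036632
  k=2: (−1)^2·36.0000/(4)·0.2569^2·0.9664^4 = +0.518274
  k=3: (−1)^3·36.0000/(36)·0.2569^0·0.9664^6 = -0.814744
d^3_{0,0}(2.6219) = +0.000288 -0.036632 +0.518274 -0.814744 = -0.332813
Phases: e^{-i·(0)·4.1995}=+1.000000+0.000000i, e^{-i·(0)·3.0}=+1.000000+0.000000i ⇒ D=-0.332813+0.000000i

Re=-0.3328 Im=0.0000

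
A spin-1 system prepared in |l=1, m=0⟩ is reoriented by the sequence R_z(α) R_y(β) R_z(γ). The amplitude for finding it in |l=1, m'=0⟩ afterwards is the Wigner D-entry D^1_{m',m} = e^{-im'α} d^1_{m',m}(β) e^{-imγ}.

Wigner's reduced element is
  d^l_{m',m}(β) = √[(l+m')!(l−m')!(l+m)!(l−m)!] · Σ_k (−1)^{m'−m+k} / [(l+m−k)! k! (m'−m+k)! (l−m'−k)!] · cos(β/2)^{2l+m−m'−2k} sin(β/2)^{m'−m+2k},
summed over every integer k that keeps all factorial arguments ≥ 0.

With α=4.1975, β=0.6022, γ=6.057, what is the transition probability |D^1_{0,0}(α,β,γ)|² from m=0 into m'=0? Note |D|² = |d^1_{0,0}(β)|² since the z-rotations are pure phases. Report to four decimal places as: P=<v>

D^1_{0,0}(4.1975,0.6022,6.057) = e^{-i·0·4.1975}·d^1_{0,0}(0.6022)·e^{-i·0·6.057}. Compute d first:
c=cos(0.6022/2)=0.955011, s=sin(0.6022/2)=0.296571; N=√[1·1·1·1]=1.000000
k: max(0,(0)−(0))=0 … min(1+(0),1−(0))=1
  k=0: (−1)^0·1.0000/(1)·0.9550^2·0.2966^0 = +0.912046
  k=1: (−1)^1·1.0000/(1)·0.9550^0·0.2966^2 = -0.087954
d^1_{0,0}(0.6022) = +0.912046 -0.087954 = +0.824091
|D^1_{0,0}|² = |d^1_{0,0}(β)|² = (+0.824091)² = 0.679127 (the z-rotation phases have unit modulus)

P=0.6791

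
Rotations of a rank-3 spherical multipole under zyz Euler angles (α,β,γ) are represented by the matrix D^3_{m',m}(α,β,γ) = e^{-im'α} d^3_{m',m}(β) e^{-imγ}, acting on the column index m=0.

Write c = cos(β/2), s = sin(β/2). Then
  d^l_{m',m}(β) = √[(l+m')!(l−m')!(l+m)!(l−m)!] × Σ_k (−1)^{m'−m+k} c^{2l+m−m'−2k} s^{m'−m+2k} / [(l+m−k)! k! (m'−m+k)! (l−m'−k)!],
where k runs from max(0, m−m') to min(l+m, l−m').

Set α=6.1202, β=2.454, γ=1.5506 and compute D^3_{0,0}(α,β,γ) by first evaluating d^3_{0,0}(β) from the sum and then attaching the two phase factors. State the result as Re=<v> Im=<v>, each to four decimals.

First d^3_{0,0}(β=2.454), then the phase factors e^{-i(0)α} and e^{-i(0)γ}:
c=cos(2.454/2)=0.337064, s=sin(2.454/2)=0.941482; N=√[6·6·6·6]=36.000000
k: max(0,(0)−(0))=0 … min(3+(0),3−(0))=3
  k=0: (−1)^0·36.0000/(36)·0.3371^6·0.9415^0 = +0.001466
  k=1: (−1)^1·36.0000/(4)·0.3371^4·0.9415^2 = -0.102971
  k=2: (−1)^2·36.0000/(4)·0.3371^2·0.9415^4 = +0.803367
  k=3: (−1)^3·36.0000/(36)·0.3371^0·0.9415^6 = -0.696421
d^3_{0,0}(2.454) = +0.001466 -0.102971 +0.803367 -0.696421 = +0.005442
Attach z-rotation phases: D = e^{-i(0)(6.1202)}·(+0.005442)·e^{-i(0)(1.5506)} = +0.005442+0.000000i

Re=0.0054 Im=0.0000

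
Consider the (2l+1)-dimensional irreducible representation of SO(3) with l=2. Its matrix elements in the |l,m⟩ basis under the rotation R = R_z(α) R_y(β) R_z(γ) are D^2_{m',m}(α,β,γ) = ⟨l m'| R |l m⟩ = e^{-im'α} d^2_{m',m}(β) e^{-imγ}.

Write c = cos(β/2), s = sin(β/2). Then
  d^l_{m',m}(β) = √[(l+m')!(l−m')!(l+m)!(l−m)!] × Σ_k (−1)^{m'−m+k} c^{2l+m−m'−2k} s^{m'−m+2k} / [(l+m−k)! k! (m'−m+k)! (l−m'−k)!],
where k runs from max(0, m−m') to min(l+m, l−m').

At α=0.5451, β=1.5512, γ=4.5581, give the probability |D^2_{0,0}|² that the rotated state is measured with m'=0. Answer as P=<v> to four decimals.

P=0.2494

Split into d^2_{0,0}(β=1.5512) × two z-phases.
Half-angle: c=0.714001, s=0.700145. N=√(2·2·2·2)=4.000000
k∈{0,1,2} keeps every argument non-negative
  k=0: (−1)^0·4.0000/(4)·0.7140^4·0.7001^0 = +0.259894
  k=1: (−1)^1·4.0000/(1)·0.7140^2·0.7001^2 = -0.999616
  k=2: (−1)^2·4.0000/(4)·0.7140^0·0.7001^4 = +0.240298
d^2_{0,0}(1.5512) = +0.259894 -0.999616 +0.240298 = -0.499424
|D^2_{0,0}|² = |d^2_{0,0}(β)|² = (-0.499424)² = 0.249424 (the z-rotation phases have unit modulus)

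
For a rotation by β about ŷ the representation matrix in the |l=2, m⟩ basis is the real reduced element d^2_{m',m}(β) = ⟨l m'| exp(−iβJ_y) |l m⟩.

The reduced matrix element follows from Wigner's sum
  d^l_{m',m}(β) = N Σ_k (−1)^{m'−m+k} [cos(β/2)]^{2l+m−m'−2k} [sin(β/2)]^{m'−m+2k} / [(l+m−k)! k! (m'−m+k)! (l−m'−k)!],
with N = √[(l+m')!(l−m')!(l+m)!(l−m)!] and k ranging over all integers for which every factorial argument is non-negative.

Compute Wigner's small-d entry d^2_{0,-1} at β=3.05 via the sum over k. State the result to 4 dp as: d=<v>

d=0.1116

d^2_{0,-1}(β=3.05) via Wigner's sum:
With c≡cos(β/2)=0.045780 and s≡sin(β/2)=0.998952, N=[2·2·1·6]^{1/2}=4.898979
The bounds max(0,m−m')=0 and min(l+m,l−m')=1 give 2 terms
  k=0: (−1)^1·4.8990/(2)·0.0458^3·0.9990^1 = -0.000235
  k=1: (−1)^2·4.8990/(2)·0.0458^1·0.9990^3 = +0.111786
d^2_{0,-1}(3.05) = -0.000235 +0.111786 = +0.111551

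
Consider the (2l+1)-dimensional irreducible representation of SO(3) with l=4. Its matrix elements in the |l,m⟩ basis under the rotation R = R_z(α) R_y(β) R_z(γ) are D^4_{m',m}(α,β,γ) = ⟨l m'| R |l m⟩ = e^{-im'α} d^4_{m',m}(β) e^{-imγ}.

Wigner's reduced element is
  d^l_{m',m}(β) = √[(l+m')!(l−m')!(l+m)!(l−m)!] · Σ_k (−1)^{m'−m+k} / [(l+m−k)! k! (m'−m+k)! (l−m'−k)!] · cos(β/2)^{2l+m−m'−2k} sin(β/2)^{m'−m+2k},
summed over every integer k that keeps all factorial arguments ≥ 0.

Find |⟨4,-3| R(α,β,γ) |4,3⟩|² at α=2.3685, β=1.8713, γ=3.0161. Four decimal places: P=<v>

P=0.2442

First d^4_{-3,3}(β=1.8713), then the phase factors e^{-i(-3)α} and e^{-i(3)γ}:
c=cos(1.8713/2)=0.593295, s=sin(1.8713/2)=0.804985; N=√[1·5040·5040·1]=5040.000000
k: max(0,(3)−(-3))=6 … min(4+(3),4−(-3))=7
  k=6: (−1)^0·5040.0000/(720)·0.5933^2·0.8050^6 = +0.670450
  k=7: (−1)^1·5040.0000/(5040)·0.5933^0·0.8050^8 = -0.176320
d^4_{-3,3}(1.8713) = +0.670450 -0.176320 = +0.494130
|D^4_{-3,3}|² = |d^4_{-3,3}(β)|² = (+0.494130)² = 0.244164 (the z-rotation phases have unit modulus)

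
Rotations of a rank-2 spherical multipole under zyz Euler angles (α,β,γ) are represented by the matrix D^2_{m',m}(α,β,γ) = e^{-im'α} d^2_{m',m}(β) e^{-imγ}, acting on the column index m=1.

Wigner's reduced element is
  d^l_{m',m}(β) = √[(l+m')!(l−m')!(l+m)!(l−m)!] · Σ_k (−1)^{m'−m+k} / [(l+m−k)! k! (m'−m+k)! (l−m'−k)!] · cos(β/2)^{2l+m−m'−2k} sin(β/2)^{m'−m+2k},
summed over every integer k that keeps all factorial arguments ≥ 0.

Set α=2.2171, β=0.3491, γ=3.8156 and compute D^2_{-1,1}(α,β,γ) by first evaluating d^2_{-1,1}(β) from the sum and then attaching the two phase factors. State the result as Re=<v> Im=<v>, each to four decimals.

D^2_{-1,1}(2.2171,0.3491,3.8156) = e^{-i·-1·2.2171}·d^2_{-1,1}(0.3491)·e^{-i·1·3.8156}. Compute d first:
c=cos(0.3491/2)=0.984805, s=sin(0.3491/2)=0.173665; N=√[1·6·6·1]=6.000000
k: max(0,(1)−(-1))=2 … min(2+(1),2−(-1))=3
  k=2: (−1)^0·6.0000/(2)·0.9848^2·0.1737^2 = +0.087750
  k=3: (−1)^1·6.0000/(6)·0.9848^0·0.1737^4 = -0.000910
d^2_{-1,1}(0.3491) = +0.087750 -0.000910 = +0.086840
Attach z-rotation phases: D = e^{-i(-1)(2.2171)}·(+0.086840)·e^{-i(1)(3.8156)} = -0.002405-0.086807i

Re=-0.0024 Im=-0.0868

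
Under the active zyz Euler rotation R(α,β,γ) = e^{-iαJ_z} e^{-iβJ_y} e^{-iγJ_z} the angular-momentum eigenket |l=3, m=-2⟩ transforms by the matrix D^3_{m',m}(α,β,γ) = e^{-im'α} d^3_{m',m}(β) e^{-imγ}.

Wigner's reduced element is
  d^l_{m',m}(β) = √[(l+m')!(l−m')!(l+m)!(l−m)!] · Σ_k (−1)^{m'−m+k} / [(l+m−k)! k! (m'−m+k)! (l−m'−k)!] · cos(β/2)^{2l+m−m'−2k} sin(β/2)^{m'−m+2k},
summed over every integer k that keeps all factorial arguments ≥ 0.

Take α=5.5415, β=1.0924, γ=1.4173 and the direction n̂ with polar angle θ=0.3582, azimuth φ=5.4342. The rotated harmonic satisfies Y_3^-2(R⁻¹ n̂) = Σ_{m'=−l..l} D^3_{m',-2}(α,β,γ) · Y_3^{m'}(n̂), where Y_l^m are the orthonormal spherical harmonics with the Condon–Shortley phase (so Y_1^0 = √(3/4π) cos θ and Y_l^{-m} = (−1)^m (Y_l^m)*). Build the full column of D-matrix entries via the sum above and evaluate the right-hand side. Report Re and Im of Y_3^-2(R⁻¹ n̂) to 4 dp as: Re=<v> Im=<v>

Need the full column D^3_{m',-2} for m'=−3..3 at α=5.5415, β=1.0924, γ=1.4173.
cos(β/2)=0.854505, sin(β/2)=0.519444
d^3_{-3,-2}: single k=1 term ⇒ +0.579677;  D = +0.475283+0.331862i
d^3_{-2,-2}: k∈[0..1] ⇒ +0.389302 -0.719291 = -0.329990;  D = -0.071874-0.322067i
d^3_{-1,-2}: k∈[0..1] ⇒ -0.748360 +0.553081 = -0.195279;  D = +0.097389-0.169261i
d^3_{0,-2}: k∈[0..1] ⇒ +0.787944 -0.291168 = +0.496776;  D = -0.473550+0.150122i
d^3_{1,-2}: k∈[0..1] ⇒ -0.553081 +0.102190 = -0.450892;  D = +0.408958+0.189885i
d^3_{2,-2}: k∈[0..1] ⇒ +0.265799 -0.019644 = +0.246155;  D = -0.094590-0.227255i
d^3_{3,-2}: single k=0 term ⇒ -0.079156;  D = -0.026939+0.074431i
Y_3^{m'}(θ=0.3582,φ=5.4342) and Σ D·Y over m':
  (+0.4753+0.3319i)·(-0.0149+0.0101i)  (-0.0719-0.3221i)·(-0.0149+0.1167i)  (+0.0974-0.1693i)·(+0.2534+0.2879i)  (-0.4736+0.1501i)·(+0.4842+0.0000i)  (+0.4090+0.1899i)·(-0.2534+0.2879i)  (-0.0946-0.2273i)·(-0.0149-0.1167i)  (-0.0269+0.0744i)·(+0.0149+0.0101i)
Y_3^-2(R⁻¹ n̂) = -0.312221+0.138980i

Re=-0.3122 Im=0.1390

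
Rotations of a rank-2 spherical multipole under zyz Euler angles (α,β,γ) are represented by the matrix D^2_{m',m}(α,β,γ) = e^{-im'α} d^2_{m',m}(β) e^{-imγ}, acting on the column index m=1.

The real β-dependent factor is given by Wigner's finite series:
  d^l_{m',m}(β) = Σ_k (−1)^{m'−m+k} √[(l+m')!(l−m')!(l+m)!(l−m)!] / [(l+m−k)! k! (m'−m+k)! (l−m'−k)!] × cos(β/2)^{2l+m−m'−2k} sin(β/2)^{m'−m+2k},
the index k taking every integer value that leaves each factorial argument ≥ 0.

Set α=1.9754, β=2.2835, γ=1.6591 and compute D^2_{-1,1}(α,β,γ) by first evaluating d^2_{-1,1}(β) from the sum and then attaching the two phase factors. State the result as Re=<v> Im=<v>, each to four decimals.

First d^2_{-1,1}(β=2.2835), then the phase factors e^{-i(-1)α} and e^{-i(1)γ}:
With c≡cos(β/2)=0.416004 and s≡sin(β/2)=0.909363, N=[1·6·6·1]^{1/2}=6.000000
Admissible k: 2..3 (factorial args all ≥0)
  k=2: (−1)^0·6.0000/(2)·0.4160^2·0.9094^2 = +0.429329
  k=3: (−1)^1·6.0000/(6)·0.4160^0·0.9094^4 = -0.683831
d^2_{-1,1}(2.2835) = +0.429329 -0.683831 = -0.254502
Phases: e^{-i·(-1)·1.9754}=-0.393654+0.919258i, e^{-i·(1)·1.6591}=-0.088189-0.996104i ⇒ D=-0.241877-0.079163i

Re=-0.2419 Im=-0.0792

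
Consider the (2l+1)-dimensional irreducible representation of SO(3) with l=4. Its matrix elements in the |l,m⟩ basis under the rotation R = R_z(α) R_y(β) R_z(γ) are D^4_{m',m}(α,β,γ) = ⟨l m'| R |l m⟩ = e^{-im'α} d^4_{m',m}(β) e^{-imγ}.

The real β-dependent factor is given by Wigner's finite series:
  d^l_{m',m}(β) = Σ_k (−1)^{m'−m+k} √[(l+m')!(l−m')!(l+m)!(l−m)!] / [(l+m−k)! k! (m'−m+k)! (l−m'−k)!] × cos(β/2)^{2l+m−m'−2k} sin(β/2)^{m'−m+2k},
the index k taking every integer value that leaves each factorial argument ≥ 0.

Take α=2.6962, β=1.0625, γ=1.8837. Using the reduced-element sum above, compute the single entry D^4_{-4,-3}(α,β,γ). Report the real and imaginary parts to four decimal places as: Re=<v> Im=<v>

Re=-0.3788 Im=-0.3376

Split into d^4_{-4,-3}(β=1.0625) × two z-phases.
Half-angle: c=0.862174, s=0.506611. N=√(1·40320·1·5040)=14255.272709
k∈{1} keeps every argument non-negative
  k=1: (−1)^0·14255.2727/(5040)·0.8622^7·0.5066^1 = +0.507442
d^4_{-4,-3}(1.0625) = +0.507442
D = (-0.209217-0.977869i)·(+0.507442)·(+0.806797-0.590828i) = -0.378830-0.337617i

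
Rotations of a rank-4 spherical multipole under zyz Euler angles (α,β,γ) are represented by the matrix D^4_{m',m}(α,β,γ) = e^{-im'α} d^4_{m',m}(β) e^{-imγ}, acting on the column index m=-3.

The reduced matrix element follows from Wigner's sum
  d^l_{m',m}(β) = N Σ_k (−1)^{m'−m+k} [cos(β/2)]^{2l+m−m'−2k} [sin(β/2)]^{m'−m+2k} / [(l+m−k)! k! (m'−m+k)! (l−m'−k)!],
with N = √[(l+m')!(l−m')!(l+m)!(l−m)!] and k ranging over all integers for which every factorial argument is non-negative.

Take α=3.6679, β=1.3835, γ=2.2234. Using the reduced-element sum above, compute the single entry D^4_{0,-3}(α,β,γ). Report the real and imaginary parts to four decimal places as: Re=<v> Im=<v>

D^4_{0,-3}(3.6679,1.3835,2.2234) = e^{-i·0·3.6679}·d^4_{0,-3}(1.3835)·e^{-i·-3·2.2234}. Compute d first:
Half-angle: c=0.770131, s=0.637886. N=√(24·24·1·5040)=1703.830978
k∈{0,1} keeps every argument non-negative
  k=0: (−1)^3·1703.8310/(144)·0.7701^5·0.6379^3 = -0.831985
  k=1: (−1)^4·1703.8310/(144)·0.7701^3·0.6379^5 = +0.570785
d^4_{0,-3}(1.3835) = -0.831985 +0.570785 = -0.261200
D = (+1.000000+0.000000i)·(-0.261200)·(+0.926040+0.377426i) = -0.241882-0.098584i

Re=-0.2419 Im=-0.0986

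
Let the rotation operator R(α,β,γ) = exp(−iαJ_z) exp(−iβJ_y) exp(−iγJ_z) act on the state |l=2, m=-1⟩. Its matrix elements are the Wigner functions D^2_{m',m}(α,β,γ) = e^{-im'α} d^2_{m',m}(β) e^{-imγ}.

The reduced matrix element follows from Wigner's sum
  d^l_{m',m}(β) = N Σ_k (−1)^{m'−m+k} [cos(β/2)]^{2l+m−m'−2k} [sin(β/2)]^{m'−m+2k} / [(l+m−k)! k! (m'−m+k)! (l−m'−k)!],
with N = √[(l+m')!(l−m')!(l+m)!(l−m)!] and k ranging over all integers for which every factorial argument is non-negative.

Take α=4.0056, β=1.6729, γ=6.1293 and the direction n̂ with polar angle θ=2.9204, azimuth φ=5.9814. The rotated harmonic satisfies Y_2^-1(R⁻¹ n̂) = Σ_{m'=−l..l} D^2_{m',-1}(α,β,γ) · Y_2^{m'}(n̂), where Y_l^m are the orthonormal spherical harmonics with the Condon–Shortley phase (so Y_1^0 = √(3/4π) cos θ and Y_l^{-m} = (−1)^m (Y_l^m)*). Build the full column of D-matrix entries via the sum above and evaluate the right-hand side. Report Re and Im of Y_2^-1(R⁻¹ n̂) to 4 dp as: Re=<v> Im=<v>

Need the full column D^2_{m',-1} for m'=−2..2 at α=4.0056, β=1.6729, γ=6.1293.
cos(β/2)=0.670102, sin(β/2)=0.742269
d^2_{-2,-1}: single k=1 term ⇒ +0.446698;  D = -0.001489+0.446696i
d^2_{-1,-1}: k∈[0..1] ⇒ +0.201634 -0.742208 = -0.540574;  D = +0.409908+0.352415i
d^2_{0,-1}: k∈[0..1] ⇒ -0.547091 +0.671275 = +0.124184;  D = +0.122716-0.019035i
d^2_{1,-1}: k∈[0..1] ⇒ +0.742208 -0.303560 = +0.438648;  D = -0.230361+0.373291i
d^2_{2,-1}: single k=0 term ⇒ -0.548094;  D = +0.167777+0.521783i
Y_2^{m'}(θ=2.9204,φ=5.9814) and Σ D·Y over m':
  (-0.0015+0.4467i)·(+0.0153+0.0106i)  (+0.4099+0.3524i)·(-0.1579-0.0491i)  (+0.1227-0.0190i)·(+0.5852+0.0000i)  (-0.2304+0.3733i)·(+0.1579-0.0491i)  (+0.1678+0.5218i)·(+0.0153-0.0106i)
Y_2^-1(R⁻¹ n̂) = +0.009733-0.003630i

Re=0.0097 Im=-0.0036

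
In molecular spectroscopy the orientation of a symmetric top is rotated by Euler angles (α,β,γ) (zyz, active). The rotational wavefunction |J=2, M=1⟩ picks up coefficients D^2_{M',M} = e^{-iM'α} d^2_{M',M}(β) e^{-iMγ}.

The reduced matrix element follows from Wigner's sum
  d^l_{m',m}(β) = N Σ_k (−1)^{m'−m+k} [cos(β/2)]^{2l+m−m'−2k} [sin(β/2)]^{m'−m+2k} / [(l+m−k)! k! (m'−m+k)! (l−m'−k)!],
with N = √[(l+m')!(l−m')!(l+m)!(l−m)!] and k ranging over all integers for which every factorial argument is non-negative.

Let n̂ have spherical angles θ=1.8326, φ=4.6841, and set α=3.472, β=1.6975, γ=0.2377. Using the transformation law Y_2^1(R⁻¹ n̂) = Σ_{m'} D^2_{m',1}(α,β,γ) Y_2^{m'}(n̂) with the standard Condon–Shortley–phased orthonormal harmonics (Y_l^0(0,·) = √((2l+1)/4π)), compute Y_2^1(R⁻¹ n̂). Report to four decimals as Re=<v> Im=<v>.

Re=-0.1200 Im=-0.2363

Need the full column D^2_{m',1} for m'=−2..2 at α=3.472, β=1.6975, γ=0.2377.
cos(β/2)=0.660922, sin(β/2)=0.750455
d^2_{-2,1}: single k=3 term ⇒ +0.558668;  D = +0.509401+0.229390i
d^2_{-1,1}: k∈[2..3] ⇒ +0.738024 -0.317174 = +0.420849;  D = -0.419042-0.038960i
d^2_{0,1}: k∈[1..2] ⇒ +0.530701 -0.684226 = -0.153524;  D = -0.149207+0.036150i
d^2_{1,1}: k∈[0..1] ⇒ +0.190810 -0.738024 = -0.547214;  D = +0.461258-0.294422i
d^2_{2,1}: single k=0 term ⇒ -0.433316;  D = -0.269857+0.339028i
Y_2^{m'}(θ=1.8326,φ=4.6841) and Σ D·Y over m':
  (+0.5094+0.2294i)·(-0.3598-0.0204i)  (-0.4190-0.0390i)·(+0.0055-0.1931i)  (-0.1492+0.0362i)·(-0.2520+0.0000i)  (+0.4613-0.2944i)·(-0.0055-0.1931i)  (-0.2699+0.3390i)·(-0.3598+0.0204i)
Y_2^1(R⁻¹ n̂) = -0.119999-0.236275i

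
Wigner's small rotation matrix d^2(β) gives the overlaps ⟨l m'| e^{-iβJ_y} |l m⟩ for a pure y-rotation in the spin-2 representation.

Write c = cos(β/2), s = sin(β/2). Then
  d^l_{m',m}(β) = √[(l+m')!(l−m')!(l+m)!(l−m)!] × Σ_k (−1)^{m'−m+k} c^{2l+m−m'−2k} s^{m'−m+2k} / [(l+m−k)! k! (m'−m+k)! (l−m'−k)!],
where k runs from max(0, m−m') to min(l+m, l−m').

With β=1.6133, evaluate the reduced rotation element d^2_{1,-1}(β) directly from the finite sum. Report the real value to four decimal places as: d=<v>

d^2_{1,-1}(β=1.6133) via Wigner's sum:
Half-angle: c=0.691921, s=0.721973. N=√(6·1·1·6)=6.000000
k: max(0,(-1)−(1))=0 … min(2+(-1),2−(1))=1
  k=0: (−1)^2·6.0000/(2)·0.6919^2·0.7220^2 = +0.748646
  k=1: (−1)^3·6.0000/(6)·0.6919^0·0.7220^4 = -0.271697
d^2_{1,-1}(1.6133) = +0.748646 -0.271697 = +0.476949

d=0.4769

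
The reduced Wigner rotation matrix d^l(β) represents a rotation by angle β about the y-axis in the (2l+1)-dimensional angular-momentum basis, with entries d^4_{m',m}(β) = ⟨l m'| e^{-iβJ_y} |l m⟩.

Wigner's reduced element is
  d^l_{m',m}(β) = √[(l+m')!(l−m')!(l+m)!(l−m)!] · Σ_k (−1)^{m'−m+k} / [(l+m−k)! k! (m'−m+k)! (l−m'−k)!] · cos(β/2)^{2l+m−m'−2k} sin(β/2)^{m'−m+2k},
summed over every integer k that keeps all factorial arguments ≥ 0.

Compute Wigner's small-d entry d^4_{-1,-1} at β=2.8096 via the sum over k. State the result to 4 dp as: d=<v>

d=-0.2304

d^4_{-1,-1}(β=2.8096) via Wigner's sum:
c=cos(2.8096/2)=0.165235, s=sin(2.8096/2)=0.986254; N=√[6·120·6·120]=720.000000
k∈{0,1,2,3} keeps every argument non-negative
  k=0: (−1)^0·720.0000/(720)·0.1652^8·0.9863^0 = +0.000001
  k=1: (−1)^1·720.0000/(48)·0.1652^6·0.9863^2 = -0.000297
  k=2: (−1)^2·720.0000/(24)·0.1652^4·0.9863^4 = +0.021159
  k=3: (−1)^3·720.0000/(72)·0.1652^2·0.9863^6 = -0.251268
d^4_{-1,-1}(2.8096) = +0.000001 -0.000297 +0.021159 -0.251268 = -0.230406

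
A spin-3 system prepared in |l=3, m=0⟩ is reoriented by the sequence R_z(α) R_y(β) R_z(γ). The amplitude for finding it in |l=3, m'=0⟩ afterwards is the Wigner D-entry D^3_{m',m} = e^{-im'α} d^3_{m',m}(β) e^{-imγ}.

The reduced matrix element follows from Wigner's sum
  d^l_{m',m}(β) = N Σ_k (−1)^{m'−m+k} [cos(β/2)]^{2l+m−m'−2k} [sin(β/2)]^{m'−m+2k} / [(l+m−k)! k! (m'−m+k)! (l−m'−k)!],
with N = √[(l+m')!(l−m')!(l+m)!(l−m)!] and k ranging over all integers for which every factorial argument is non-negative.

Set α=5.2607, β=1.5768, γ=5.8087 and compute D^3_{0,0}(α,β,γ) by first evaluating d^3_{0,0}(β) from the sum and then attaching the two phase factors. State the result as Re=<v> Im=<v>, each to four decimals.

Split into d^3_{0,0}(β=1.5768) × two z-phases.
With c≡cos(β/2)=0.704981 and s≡sin(β/2)=0.709226, N=[6·6·6·6]^{1/2}=36.000000
Admissible k: 0..3 (factorial args all ≥0)
  k=0: (−1)^0·36.0000/(36)·0.7050^6·0.7092^0 = +0.122762
  k=1: (−1)^1·36.0000/(4)·0.7050^4·0.7092^2 = -1.118206
  k=2: (−1)^2·36.0000/(4)·0.7050^2·0.7092^4 = +1.131713
  k=3: (−1)^3·36.0000/(36)·0.7050^0·0.7092^6 = -0.127265
d^3_{0,0}(1.5768) = +0.122762 -1.118206 +1.131713 -0.127265 = +0.009005
Attach z-rotation phases: D = e^{-i(0)(5.2607)}·(+0.009005)·e^{-i(0)(5.8087)} = +0.009005+0.000000i

Re=0.0090 Im=0.0000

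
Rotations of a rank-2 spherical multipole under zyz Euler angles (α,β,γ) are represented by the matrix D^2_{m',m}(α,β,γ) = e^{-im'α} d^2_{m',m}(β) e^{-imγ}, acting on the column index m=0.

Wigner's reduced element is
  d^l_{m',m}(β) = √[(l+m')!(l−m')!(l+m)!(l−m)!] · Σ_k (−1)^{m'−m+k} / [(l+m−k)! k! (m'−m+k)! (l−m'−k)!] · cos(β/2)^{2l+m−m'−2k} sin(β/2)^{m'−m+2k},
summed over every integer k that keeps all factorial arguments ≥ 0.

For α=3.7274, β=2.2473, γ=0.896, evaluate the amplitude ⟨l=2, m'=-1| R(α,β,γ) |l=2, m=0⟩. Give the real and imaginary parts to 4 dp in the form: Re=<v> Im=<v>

Re=0.4982 Im=0.3306

D^2_{-1,0}(3.7274,2.2473,0.896) = e^{-i·-1·3.7274}·d^2_{-1,0}(2.2473)·e^{-i·0·0.896}. Compute d first:
With c≡cos(β/2)=0.432394 and s≡sin(β/2)=0.901685, N=[1·6·2·2]^{1/2}=4.898979
The bounds max(0,m−m')=1 and min(l+m,l−m')=2 give 2 terms
  k=1: (−1)^0·4.8990/(2)·0.4324^3·0.9017^1 = +0.178554
  k=2: (−1)^1·4.8990/(2)·0.4324^1·0.9017^3 = -0.776461
d^2_{-1,0}(2.2473) = +0.178554 -0.776461 = -0.597907
Phases: e^{-i·(-1)·3.7274}=-0.833266-0.552872i, e^{-i·(0)·0.896}=+1.000000+0.000000i ⇒ D=+0.498215+0.330566i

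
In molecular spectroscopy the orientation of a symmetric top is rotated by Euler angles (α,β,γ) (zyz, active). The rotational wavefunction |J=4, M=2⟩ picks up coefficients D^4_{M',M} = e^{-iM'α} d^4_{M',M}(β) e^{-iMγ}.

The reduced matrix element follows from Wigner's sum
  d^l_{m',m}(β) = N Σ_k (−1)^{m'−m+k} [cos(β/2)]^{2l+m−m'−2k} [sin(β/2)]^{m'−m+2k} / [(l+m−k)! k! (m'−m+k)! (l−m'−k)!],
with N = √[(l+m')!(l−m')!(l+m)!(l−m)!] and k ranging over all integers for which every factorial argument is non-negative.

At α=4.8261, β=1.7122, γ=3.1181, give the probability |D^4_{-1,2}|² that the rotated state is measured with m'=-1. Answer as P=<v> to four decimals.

P=0.1164

First d^4_{-1,2}(β=1.7122), then the phase factors e^{-i(-1)α} and e^{-i(2)γ}:
c=cos(1.7122/2)=0.655388, s=sin(1.7122/2)=0.755292; N=√[6·120·720·2]=1018.233765
Admissible k: 3..5 (factorial args all ≥0)
  k=3: (−1)^0·1018.2338/(72)·0.6554^5·0.7553^3 = +0.736806
  k=4: (−1)^1·1018.2338/(48)·0.6554^3·0.7553^5 = -1.467835
  k=5: (−1)^2·1018.2338/(240)·0.6554^1·0.7553^7 = +0.389888
d^4_{-1,2}(1.7122) = +0.736806 -1.467835 +0.389888 = -0.341141
|D^4_{-1,2}|² = |d^4_{-1,2}(β)|² = (-0.341141)² = 0.116377 (the z-rotation phases have unit modulus)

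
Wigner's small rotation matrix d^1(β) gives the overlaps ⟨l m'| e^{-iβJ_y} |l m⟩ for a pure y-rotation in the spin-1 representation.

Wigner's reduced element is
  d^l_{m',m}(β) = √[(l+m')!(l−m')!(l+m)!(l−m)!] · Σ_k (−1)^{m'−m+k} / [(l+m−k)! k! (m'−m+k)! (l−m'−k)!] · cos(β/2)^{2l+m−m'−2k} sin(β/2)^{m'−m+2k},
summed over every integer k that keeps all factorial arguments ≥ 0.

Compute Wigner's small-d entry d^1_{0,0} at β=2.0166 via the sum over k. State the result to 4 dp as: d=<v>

d^1_{0,0}(β=2.0166) via Wigner's sum:
c=cos(2.0166/2)=0.533300, s=sin(2.0166/2)=0.845926; N=√[1·1·1·1]=1.000000
Admissible k: 0..1 (factorial args all ≥0)
  k=0: (−1)^0·1.0000/(1)·0.5333^2·0.8459^0 = +0.284408
  k=1: (−1)^1·1.0000/(1)·0.5333^0·0.8459^2 = -0.715592
d^1_{0,0}(2.0166) = +0.284408 -0.715592 = -0.431183

d=-0.4312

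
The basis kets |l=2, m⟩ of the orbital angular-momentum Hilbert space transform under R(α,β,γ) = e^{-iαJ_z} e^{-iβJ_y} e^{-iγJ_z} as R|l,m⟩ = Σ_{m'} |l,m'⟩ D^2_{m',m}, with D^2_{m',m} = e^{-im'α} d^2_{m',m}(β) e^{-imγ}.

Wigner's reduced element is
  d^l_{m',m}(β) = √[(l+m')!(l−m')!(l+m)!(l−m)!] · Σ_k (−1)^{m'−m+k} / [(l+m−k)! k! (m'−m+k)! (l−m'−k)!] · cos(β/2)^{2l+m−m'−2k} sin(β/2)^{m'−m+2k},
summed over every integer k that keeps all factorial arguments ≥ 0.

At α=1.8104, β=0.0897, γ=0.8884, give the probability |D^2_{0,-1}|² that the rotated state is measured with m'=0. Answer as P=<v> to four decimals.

P=0.0119

D^2_{0,-1}(1.8104,0.0897,0.8884) = e^{-i·0·1.8104}·d^2_{0,-1}(0.0897)·e^{-i·-1·0.8884}. Compute d first:
c=cos(0.0897/2)=0.998994, s=sin(0.0897/2)=0.044835; N=√[2·2·1·6]=4.898979
Admissible k: 0..1 (factorial args all ≥0)
  k=0: (−1)^1·4.8990/(2)·0.9990^3·0.0448^1 = -0.109492
  k=1: (−1)^2·4.8990/(2)·0.9990^1·0.0448^3 = +0.000221
d^2_{0,-1}(0.0897) = -0.109492 +0.000221 = -0.109271
|D^2_{0,-1}|² = |d^2_{0,-1}(β)|² = (-0.109271)² = 0.011940 (the z-rotation phases have unit modulus)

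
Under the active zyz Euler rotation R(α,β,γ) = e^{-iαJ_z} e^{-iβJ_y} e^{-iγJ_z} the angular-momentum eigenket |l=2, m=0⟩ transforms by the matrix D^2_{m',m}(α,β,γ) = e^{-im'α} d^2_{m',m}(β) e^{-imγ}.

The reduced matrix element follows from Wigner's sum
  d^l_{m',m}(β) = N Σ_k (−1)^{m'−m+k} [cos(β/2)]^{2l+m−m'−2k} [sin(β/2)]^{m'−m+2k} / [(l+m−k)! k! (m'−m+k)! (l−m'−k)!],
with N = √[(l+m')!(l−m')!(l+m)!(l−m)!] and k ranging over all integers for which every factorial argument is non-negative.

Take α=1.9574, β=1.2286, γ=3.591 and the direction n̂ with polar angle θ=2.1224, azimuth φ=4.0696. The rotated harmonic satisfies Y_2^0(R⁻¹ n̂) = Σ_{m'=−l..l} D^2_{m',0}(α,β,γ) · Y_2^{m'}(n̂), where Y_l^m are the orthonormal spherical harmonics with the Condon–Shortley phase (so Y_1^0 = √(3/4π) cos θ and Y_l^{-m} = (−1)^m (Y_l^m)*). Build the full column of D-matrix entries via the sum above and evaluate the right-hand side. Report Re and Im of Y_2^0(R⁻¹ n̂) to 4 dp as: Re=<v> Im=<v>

Re=0.0132 Im=0.0000

Need the full column D^2_{m',0} for m'=−2..2 at α=1.9574, β=1.2286, γ=3.591.
cos(β/2)=0.817177, sin(β/2)=0.576387
d^2_{-2,0}: single k=2 term ⇒ +0.543420;  D = -0.388912-0.379543i
d^2_{-1,0}: k∈[1..2] ⇒ +0.770439 -0.383295 = +0.387143;  D = -0.145970+0.358570i
d^2_{0,0}: k∈[0..2] ⇒ +0.445928 -0.887402 +0.110371 = -0.331102;  D = -0.331102+0.000000i
d^2_{1,0}: k∈[0..1] ⇒ -0.770439 +0.383295 = -0.387143;  D = +0.145970+0.358570i
d^2_{2,0}: single k=0 term ⇒ +0.543420;  D = -0.388912+0.379543i
Y_2^{m'}(θ=2.1224,φ=4.0696) and Σ D·Y over m':
  (-0.3889-0.3795i)·(-0.0788-0.2689i)  (-0.1460+0.3586i)·(+0.2067-0.2760i)  (-0.3311+0.0000i)·(-0.0555+0.0000i)  (+0.1460+0.3586i)·(-0.2067-0.2760i)  (-0.3889+0.3795i)·(-0.0788+0.2689i)
Y_2^0(R⁻¹ n̂) = +0.013201+0.000000i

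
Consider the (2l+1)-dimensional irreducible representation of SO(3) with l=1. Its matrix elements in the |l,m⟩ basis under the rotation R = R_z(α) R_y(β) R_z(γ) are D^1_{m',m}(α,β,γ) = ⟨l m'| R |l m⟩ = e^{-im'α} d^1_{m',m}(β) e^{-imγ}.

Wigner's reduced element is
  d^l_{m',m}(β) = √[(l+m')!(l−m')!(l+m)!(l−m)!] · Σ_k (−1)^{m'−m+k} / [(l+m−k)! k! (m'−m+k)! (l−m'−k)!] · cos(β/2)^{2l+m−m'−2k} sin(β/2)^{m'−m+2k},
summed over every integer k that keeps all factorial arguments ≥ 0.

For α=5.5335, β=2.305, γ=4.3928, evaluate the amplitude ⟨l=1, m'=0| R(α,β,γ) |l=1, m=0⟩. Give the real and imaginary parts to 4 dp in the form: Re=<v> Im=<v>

Re=-0.6700 Im=0.0000

D^1_{0,0}(5.5335,2.305,4.3928) = e^{-i·0·5.5335}·d^1_{0,0}(2.305)·e^{-i·0·4.3928}. Compute d first:
Half-angle: c=0.406204, s=0.913782. N=√(1·1·1·1)=1.000000
Admissible k: 0..1 (factorial args all ≥0)
  k=0: (−1)^0·1.0000/(1)·0.4062^2·0.9138^0 = +0.165002
  k=1: (−1)^1·1.0000/(1)·0.4062^0·0.9138^2 = -0.834998
d^1_{0,0}(2.305) = +0.165002 -0.834998 = -0.669996
D = (+1.000000+0.000000i)·(-0.669996)·(+1.000000+0.000000i) = -0.669996+0.000000i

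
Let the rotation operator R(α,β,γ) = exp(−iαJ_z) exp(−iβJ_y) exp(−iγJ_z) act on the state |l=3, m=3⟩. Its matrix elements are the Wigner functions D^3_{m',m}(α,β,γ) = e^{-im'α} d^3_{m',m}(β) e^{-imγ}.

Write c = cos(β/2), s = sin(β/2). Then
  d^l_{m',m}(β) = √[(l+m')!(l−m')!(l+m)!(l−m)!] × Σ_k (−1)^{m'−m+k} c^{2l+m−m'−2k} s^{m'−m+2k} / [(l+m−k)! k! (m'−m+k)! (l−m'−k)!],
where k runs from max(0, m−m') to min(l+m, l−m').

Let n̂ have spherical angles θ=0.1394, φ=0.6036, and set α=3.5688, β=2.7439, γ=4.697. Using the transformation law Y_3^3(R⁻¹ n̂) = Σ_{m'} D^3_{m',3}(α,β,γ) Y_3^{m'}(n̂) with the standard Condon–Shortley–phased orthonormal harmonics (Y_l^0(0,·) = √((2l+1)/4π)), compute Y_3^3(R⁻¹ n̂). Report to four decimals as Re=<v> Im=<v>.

Re=0.0023 Im=-0.0068

Need the full column D^3_{m',3} for m'=−3..3 at α=3.5688, β=2.7439, γ=4.697.
cos(β/2)=0.197539, sin(β/2)=0.980295
d^3_{-3,3}: single k=6 term ⇒ +0.887444;  D = -0.861370+0.213539i
d^3_{-2,3}: single k=5 term ⇒ +0.438038;  D = +0.343285-0.272089i
d^3_{-1,3}: single k=4 term ⇒ +0.139565;  D = -0.063627+0.124218i
d^3_{0,3}: single k=3 term ⇒ +0.032474;  D = +0.001499-0.032440i
d^3_{1,3}: single k=2 term ⇒ +0.005667;  D = +0.002108+0.005261i
d^3_{2,3}: single k=1 term ⇒ +0.000722;  D = -0.000522-0.000499i
d^3_{3,3}: single k=0 term ⇒ +0.000059;  D = +0.000056+0.000020i
Y_3^{m'}(θ=0.1394,φ=0.6036) and Σ D·Y over m':
  (-0.8614+0.2135i)·(-0.0003-0.0011i)  (+0.3433-0.2721i)·(+0.0069-0.0183i)  (-0.0636+0.1242i)·(+0.1443-0.0995i)  (+0.0015-0.0324i)·(+0.7034+0.0000i)  (+0.0021+0.0053i)·(-0.1443-0.0995i)  (-0.0005-0.0005i)·(+0.0069+0.0183i)  (+0.0001+0.0000i)·(+0.0003-0.0011i)
Y_3^3(R⁻¹ n̂) = +0.002334-0.006825i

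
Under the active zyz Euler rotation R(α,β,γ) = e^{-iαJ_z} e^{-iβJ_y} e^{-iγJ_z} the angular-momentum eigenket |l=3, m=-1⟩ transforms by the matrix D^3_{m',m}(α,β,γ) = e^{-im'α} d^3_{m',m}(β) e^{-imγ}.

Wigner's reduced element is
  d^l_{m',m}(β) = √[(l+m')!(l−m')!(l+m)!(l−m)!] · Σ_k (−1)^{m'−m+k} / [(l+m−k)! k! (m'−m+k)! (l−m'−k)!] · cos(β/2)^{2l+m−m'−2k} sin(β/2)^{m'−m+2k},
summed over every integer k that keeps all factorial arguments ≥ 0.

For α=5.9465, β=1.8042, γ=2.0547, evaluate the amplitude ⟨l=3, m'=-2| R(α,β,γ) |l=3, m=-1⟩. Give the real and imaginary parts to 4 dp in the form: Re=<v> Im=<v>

First d^3_{-2,-1}(β=1.8042), then the phase factors e^{-i(-2)α} and e^{-i(-1)γ}:
Half-angle: c=0.619964, s=0.784631. N=√(1·120·2·24)=75.894664
The bounds max(0,m−m')=1 and min(l+m,l−m')=2 give 2 terms
  k=1: (−1)^0·75.8947/(24)·0.6200^5·0.7846^1 = +0.227246
  k=2: (−1)^1·75.8947/(12)·0.6200^3·0.7846^3 = -0.727988
d^3_{-2,-1}(1.8042) = +0.227246 -0.727988 = -0.500742
Phases: e^{-i·(-2)·5.9465}=+0.781724-0.623624i, e^{-i·(-1)·2.0547}=-0.465238+0.885186i ⇒ D=-0.094307-0.491781i

Re=-0.0943 Im=-0.4918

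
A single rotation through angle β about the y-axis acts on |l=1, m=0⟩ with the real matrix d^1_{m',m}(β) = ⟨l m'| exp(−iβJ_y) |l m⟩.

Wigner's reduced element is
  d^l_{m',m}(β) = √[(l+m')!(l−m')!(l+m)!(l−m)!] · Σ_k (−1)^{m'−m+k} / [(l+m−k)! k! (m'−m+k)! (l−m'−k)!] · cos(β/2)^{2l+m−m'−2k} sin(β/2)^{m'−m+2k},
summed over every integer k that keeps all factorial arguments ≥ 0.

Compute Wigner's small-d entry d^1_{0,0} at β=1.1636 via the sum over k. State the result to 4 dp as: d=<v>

d^1_{0,0}(β=1.1636) via Wigner's sum:
c=cos(1.1636/2)=0.835475, s=sin(1.1636/2)=0.549529; N=√[1·1·1·1]=1.000000
k: max(0,(0)−(0))=0 … min(1+(0),1−(0))=1
  k=0: (−1)^0·1.0000/(1)·0.8355^2·0.5495^0 = +0.698018
  k=1: (−1)^1·1.0000/(1)·0.8355^0·0.5495^2 = -0.301982
d^1_{0,0}(1.1636) = +0.698018 -0.301982 = +0.396036

d=0.3960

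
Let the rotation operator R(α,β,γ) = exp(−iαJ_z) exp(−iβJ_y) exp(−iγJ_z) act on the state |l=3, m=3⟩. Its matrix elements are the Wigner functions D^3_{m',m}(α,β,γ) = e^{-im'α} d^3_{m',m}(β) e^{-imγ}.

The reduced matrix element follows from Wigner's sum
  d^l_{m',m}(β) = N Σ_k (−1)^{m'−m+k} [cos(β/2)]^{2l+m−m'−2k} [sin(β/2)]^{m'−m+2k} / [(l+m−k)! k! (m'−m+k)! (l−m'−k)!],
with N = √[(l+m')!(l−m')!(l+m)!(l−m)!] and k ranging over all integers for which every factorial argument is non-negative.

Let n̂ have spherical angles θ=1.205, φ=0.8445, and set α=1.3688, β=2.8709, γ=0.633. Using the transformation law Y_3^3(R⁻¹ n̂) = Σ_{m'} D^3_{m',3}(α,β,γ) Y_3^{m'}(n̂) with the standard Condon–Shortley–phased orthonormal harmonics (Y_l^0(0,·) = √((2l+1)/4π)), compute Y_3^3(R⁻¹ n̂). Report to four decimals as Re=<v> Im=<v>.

Re=0.3705 Im=-0.1683

Need the full column D^3_{m',3} for m'=−3..3 at α=1.3688, β=2.8709, γ=0.633.
cos(β/2)=0.134933, sin(β/2)=0.990855
d^3_{-3,3}: single k=6 term ⇒ +0.946367;  D = -0.562585+0.760992i
d^3_{-2,3}: single k=5 term ⇒ +0.315679;  D = +0.211033+0.234773i
d^3_{-1,3}: single k=4 term ⇒ +0.067971;  D = +0.058639-0.034373i
d^3_{0,3}: single k=3 term ⇒ +0.010688;  D = -0.003445-0.010118i
d^3_{1,3}: single k=2 term ⇒ +0.001261;  D = -0.001250+0.000159i
d^3_{2,3}: single k=1 term ⇒ +0.000109;  D = -0.000008+0.000108i
d^3_{3,3}: single k=0 term ⇒ +0.000006;  D = +0.000006+0.000002i
Y_3^{m'}(θ=1.205,φ=0.8445) and Σ D·Y over m':
  (-0.5626+0.7610i)·(-0.2789-0.1941i)  (+0.2110+0.2348i)·(-0.0376-0.3166i)  (+0.0586-0.0344i)·(-0.0722+0.0813i)  (-0.0034-0.0101i)·(-0.3151+0.0000i)  (-0.0013+0.0002i)·(+0.0722+0.0813i)  (-0.0000+0.0001i)·(-0.0376+0.3166i)  (+0.0000+0.0000i)·(+0.2789-0.1941i)
Y_3^3(R⁻¹ n̂) = +0.370498-0.168300i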